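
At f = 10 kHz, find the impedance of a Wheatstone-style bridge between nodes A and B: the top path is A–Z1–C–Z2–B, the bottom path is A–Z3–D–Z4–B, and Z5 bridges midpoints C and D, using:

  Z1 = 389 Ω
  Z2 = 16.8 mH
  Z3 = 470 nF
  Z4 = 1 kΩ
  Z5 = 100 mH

Step 1 — Angular frequency: ω = 2π·f = 2π·1e+04 = 6.283e+04 rad/s.
Step 2 — Component impedances:
  Z1: Z = R = 389 Ω
  Z2: Z = jωL = j·6.283e+04·0.0168 = 0 + j1056 Ω
  Z3: Z = 1/(jωC) = -j/(ω·C) = 0 - j33.86 Ω
  Z4: Z = R = 1000 Ω
  Z5: Z = jωL = j·6.283e+04·0.1 = 0 + j6283 Ω
Step 3 — Bridge requires nodal analysis (the Z5 bridge couples midpoints C and D, so the two paths cannot be reduced to a simple series/parallel combination). Setting node B to ground and injecting 1 A at node A, the 3-node admittance system at A, C, D solves to V_A = Z_AB = 562.9 + j343.3 Ω = 659.3∠31.4° Ω.

Z = 562.9 + j343.3 Ω = 659.3∠31.4° Ω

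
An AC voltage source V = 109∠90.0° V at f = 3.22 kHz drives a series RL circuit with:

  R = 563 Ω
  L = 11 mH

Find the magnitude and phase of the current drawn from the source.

Step 1 — Angular frequency: ω = 2π·f = 2π·3220 = 2.023e+04 rad/s.
Step 2 — Component impedances:
  R: Z = R = 563 Ω
  L: Z = jωL = j·2.023e+04·0.011 = 0 + j222.6 Ω
Step 3 — Series combination: Z_total = R + L = 563 + j222.6 Ω = 605.4∠21.6° Ω.
Step 4 — Source phasor: V = 109∠90.0° V = 0 + j109 V.
Step 5 — Ohm's law: I = V / Z_total = (0 + j109) / (563 + j222.6) = 0.06619 + j0.1674 A.
Step 6 — Convert to polar: |I| = 0.18 A, ∠I = 68.4°.

I = 0.18∠68.4° A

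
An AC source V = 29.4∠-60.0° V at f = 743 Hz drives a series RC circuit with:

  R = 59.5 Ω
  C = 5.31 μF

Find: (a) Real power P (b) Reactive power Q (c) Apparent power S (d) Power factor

Step 1 — Angular frequency: ω = 2π·f = 2π·743 = 4668 rad/s.
Step 2 — Component impedances:
  R: Z = R = 59.5 Ω
  C: Z = 1/(jωC) = -j/(ω·C) = 0 - j40.34 Ω
Step 3 — Series combination: Z_total = R + C = 59.5 - j40.34 Ω = 71.89∠-34.1° Ω.
Step 4 — Source phasor: V = 29.4∠-60.0° V = 14.7 - j25.46 V.
Step 5 — Current: I = V / Z = 0.368 - j0.1784 A = 0.409∠-25.9° A.
Step 6 — Complex power: S = V·I* = 9.952 - j6.748 VA.
Step 7 — Real power: P = Re(S) = 9.952 W.
Step 8 — Reactive power: Q = Im(S) = -6.748 VAR.
Step 9 — Apparent power: |S| = 12.02 VA.
Step 10 — Power factor: PF = P/|S| = 0.8277 (leading).

(a) P = 9.952 W  (b) Q = -6.748 VAR  (c) S = 12.02 VA  (d) PF = 0.8277 (leading)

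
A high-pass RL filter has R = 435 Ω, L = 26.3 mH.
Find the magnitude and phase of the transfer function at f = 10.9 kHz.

Step 1 — Angular frequency: ω = 2π·1.09e+04 = 6.849e+04 rad/s.
Step 2 — Transfer function: H(jω) = jωL/(R + jωL).
Step 3 — Numerator jωL = j·1801; denominator R + jωL = 435 + j1801.
Step 4 — H = 0.9449 + j0.2282.
Step 5 — Magnitude: |H| = 0.9721 (-0.2 dB); phase: φ = 13.6°.

|H| = 0.9721 (-0.2 dB), φ = 13.6°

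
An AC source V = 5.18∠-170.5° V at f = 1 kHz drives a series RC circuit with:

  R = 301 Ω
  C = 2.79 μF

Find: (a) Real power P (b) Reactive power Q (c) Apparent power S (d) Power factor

Step 1 — Angular frequency: ω = 2π·f = 2π·1000 = 6283 rad/s.
Step 2 — Component impedances:
  R: Z = R = 301 Ω
  C: Z = 1/(jωC) = -j/(ω·C) = 0 - j57.04 Ω
Step 3 — Series combination: Z_total = R + C = 301 - j57.04 Ω = 306.4∠-10.7° Ω.
Step 4 — Source phasor: V = 5.18∠-170.5° V = -5.109 - j0.8549 V.
Step 5 — Current: I = V / Z = -0.01587 - j0.005847 A = 0.01691∠-159.8° A.
Step 6 — Complex power: S = V·I* = 0.08605 - j0.01631 VA.
Step 7 — Real power: P = Re(S) = 0.08605 W.
Step 8 — Reactive power: Q = Im(S) = -0.01631 VAR.
Step 9 — Apparent power: |S| = 0.08759 VA.
Step 10 — Power factor: PF = P/|S| = 0.9825 (leading).

(a) P = 0.08605 W  (b) Q = -0.01631 VAR  (c) S = 0.08759 VA  (d) PF = 0.9825 (leading)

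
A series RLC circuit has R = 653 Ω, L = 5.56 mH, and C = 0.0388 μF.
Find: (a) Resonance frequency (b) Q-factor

Step 1 — Resonance condition Im(Z)=0 gives ω₀ = 1/√(LC).
Step 2 — ω₀ = 1/√(0.00556·3.88e-08) = 6.808e+04 rad/s.
Step 3 — f₀ = ω₀/(2π) = 1.084e+04 Hz.
Step 4 — Series Q: Q = ω₀L/R = 6.808e+04·0.00556/653 = 0.5797.

(a) f₀ = 1.084e+04 Hz  (b) Q = 0.5797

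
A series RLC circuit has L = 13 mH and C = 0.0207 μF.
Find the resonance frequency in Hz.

Step 1 — Resonance condition Im(Z)=0 gives ω₀ = 1/√(LC).
Step 2 — ω₀ = 1/√(0.013·2.07e-08) = 6.096e+04 rad/s.
Step 3 — f₀ = ω₀/(2π) = 9702 Hz.

f₀ = 9702 Hz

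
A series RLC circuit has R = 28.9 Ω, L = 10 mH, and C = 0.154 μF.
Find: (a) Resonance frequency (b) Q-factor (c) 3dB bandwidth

Step 1 — Resonance: ω₀ = 1/√(LC) = 1/√(0.01·1.54e-07) = 2.548e+04 rad/s.
Step 2 — f₀ = ω₀/(2π) = 4056 Hz.
Step 3 — Series Q: Q = ω₀L/R = 2.548e+04·0.01/28.9 = 8.817.
Step 4 — Bandwidth: Δω = ω₀/Q = 2890 rad/s; BW = Δω/(2π) = 460 Hz.

(a) f₀ = 4056 Hz  (b) Q = 8.817  (c) BW = 460 Hz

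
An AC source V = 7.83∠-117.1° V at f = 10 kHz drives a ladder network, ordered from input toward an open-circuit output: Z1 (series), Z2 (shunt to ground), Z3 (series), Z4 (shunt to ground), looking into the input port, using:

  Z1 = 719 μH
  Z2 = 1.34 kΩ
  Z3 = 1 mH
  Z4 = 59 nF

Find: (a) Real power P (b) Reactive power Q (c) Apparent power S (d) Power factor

Step 1 — Angular frequency: ω = 2π·f = 2π·1e+04 = 6.283e+04 rad/s.
Step 2 — Component impedances:
  Z1: Z = jωL = j·6.283e+04·0.000719 = 0 + j45.18 Ω
  Z2: Z = R = 1340 Ω
  Z3: Z = jωL = j·6.283e+04·0.001 = 0 + j62.83 Ω
  Z4: Z = 1/(jωC) = -j/(ω·C) = 0 - j269.8 Ω
Step 3 — Ladder network (open output): work backward from the far end, alternating series and parallel combinations. Z_in = 31.21 - j156.9 Ω = 160∠-78.8° Ω.
Step 4 — Source phasor: V = 7.83∠-117.1° V = -3.567 - j6.97 V.
Step 5 — Current: I = V / Z = 0.03838 - j0.03036 A = 0.04894∠-38.3° A.
Step 6 — Complex power: S = V·I* = 0.07474 - j0.3758 VA.
Step 7 — Real power: P = Re(S) = 0.07474 W.
Step 8 — Reactive power: Q = Im(S) = -0.3758 VAR.
Step 9 — Apparent power: |S| = 0.3832 VA.
Step 10 — Power factor: PF = P/|S| = 0.1951 (leading).

(a) P = 0.07474 W  (b) Q = -0.3758 VAR  (c) S = 0.3832 VA  (d) PF = 0.1951 (leading)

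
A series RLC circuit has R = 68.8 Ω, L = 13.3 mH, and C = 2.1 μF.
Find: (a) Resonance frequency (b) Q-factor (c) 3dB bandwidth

Step 1 — Resonance: ω₀ = 1/√(LC) = 1/√(0.0133·2.1e-06) = 5984 rad/s.
Step 2 — f₀ = ω₀/(2π) = 952.3 Hz.
Step 3 — Series Q: Q = ω₀L/R = 5984·0.0133/68.8 = 1.157.
Step 4 — Bandwidth: Δω = ω₀/Q = 5173 rad/s; BW = Δω/(2π) = 823.3 Hz.

(a) f₀ = 952.3 Hz  (b) Q = 1.157  (c) BW = 823.3 Hz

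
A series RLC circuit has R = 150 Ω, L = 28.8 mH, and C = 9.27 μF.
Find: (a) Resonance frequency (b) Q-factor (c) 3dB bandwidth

Step 1 — Resonance condition Im(Z)=0 gives ω₀ = 1/√(LC).
Step 2 — ω₀ = 1/√(0.0288·9.27e-06) = 1935 rad/s.
Step 3 — f₀ = ω₀/(2π) = 308 Hz.
Step 4 — Series Q: Q = ω₀L/R = 1935·0.0288/150 = 0.3716.
Step 5 — 3dB bandwidth: Δω = ω₀/Q = 5208 rad/s; BW = Δω/(2π) = 828.9 Hz.

(a) f₀ = 308 Hz  (b) Q = 0.3716  (c) BW = 828.9 Hz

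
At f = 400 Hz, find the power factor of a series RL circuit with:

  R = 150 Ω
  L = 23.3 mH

Step 1 — Angular frequency: ω = 2π·f = 2π·400 = 2513 rad/s.
Step 2 — Component impedances:
  R: Z = R = 150 Ω
  L: Z = jωL = j·2513·0.0233 = 0 + j58.56 Ω
Step 3 — Series combination: Z_total = R + L = 150 + j58.56 Ω = 161∠21.3° Ω.
Step 4 — Power factor: PF = cos(φ) = Re(Z)/|Z| = 150/161.03 = 0.9315.
Step 5 — Type: Im(Z) = 58.56 ⇒ lagging (phase φ = 21.3°).

PF = 0.9315 (lagging, φ = 21.3°)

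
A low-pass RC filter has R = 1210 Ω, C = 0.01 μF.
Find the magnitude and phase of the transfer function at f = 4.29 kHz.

Step 1 — Angular frequency: ω = 2π·4290 = 2.695e+04 rad/s.
Step 2 — Transfer function: H(jω) = 1/(1 + jωRC).
Step 3 — Denominator: 1 + jωRC = 1 + j·2.695e+04·1210·1e-08 = 1 + j0.3262.
Step 4 — H = 0.9039 - j0.2948.
Step 5 — Magnitude: |H| = 0.9507 (-0.4 dB); phase: φ = -18.1°.

|H| = 0.9507 (-0.4 dB), φ = -18.1°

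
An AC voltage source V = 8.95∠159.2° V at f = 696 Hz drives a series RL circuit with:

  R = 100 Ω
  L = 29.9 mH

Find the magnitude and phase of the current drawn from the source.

Step 1 — Angular frequency: ω = 2π·f = 2π·696 = 4373 rad/s.
Step 2 — Component impedances:
  R: Z = R = 100 Ω
  L: Z = jωL = j·4373·0.0299 = 0 + j130.8 Ω
Step 3 — Series combination: Z_total = R + L = 100 + j130.8 Ω = 164.6∠52.6° Ω.
Step 4 — Source phasor: V = 8.95∠159.2° V = -8.367 + j3.178 V.
Step 5 — Ohm's law: I = V / Z_total = (-8.367 + j3.178) / (100 + j130.8) = -0.01554 + j0.0521 A.
Step 6 — Convert to polar: |I| = 0.05437 A, ∠I = 106.6°.

I = 0.05437∠106.6° A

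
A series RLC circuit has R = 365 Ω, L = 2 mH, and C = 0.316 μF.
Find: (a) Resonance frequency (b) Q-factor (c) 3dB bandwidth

Step 1 — Resonance: ω₀ = 1/√(LC) = 1/√(0.002·3.16e-07) = 3.978e+04 rad/s.
Step 2 — f₀ = ω₀/(2π) = 6331 Hz.
Step 3 — Series Q: Q = ω₀L/R = 3.978e+04·0.002/365 = 0.218.
Step 4 — Bandwidth: Δω = ω₀/Q = 1.825e+05 rad/s; BW = Δω/(2π) = 2.905e+04 Hz.

(a) f₀ = 6331 Hz  (b) Q = 0.218  (c) BW = 2.905e+04 Hz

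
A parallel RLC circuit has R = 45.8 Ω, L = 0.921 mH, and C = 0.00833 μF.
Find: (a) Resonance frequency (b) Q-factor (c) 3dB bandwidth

Step 1 — Resonance: ω₀ = 1/√(LC) = 1/√(0.000921·8.33e-09) = 3.61e+05 rad/s.
Step 2 — f₀ = ω₀/(2π) = 5.746e+04 Hz.
Step 3 — Parallel Q: Q = R/(ω₀L) = 45.8/(3.61e+05·0.000921) = 0.1377.
Step 4 — Bandwidth: Δω = ω₀/Q = 2.621e+06 rad/s; BW = Δω/(2π) = 4.172e+05 Hz.

(a) f₀ = 5.746e+04 Hz  (b) Q = 0.1377  (c) BW = 4.172e+05 Hz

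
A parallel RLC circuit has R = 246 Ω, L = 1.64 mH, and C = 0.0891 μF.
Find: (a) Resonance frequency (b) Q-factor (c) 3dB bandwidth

Step 1 — Resonance: ω₀ = 1/√(LC) = 1/√(0.00164·8.91e-08) = 8.273e+04 rad/s.
Step 2 — f₀ = ω₀/(2π) = 1.317e+04 Hz.
Step 3 — Parallel Q: Q = R/(ω₀L) = 246/(8.273e+04·0.00164) = 1.813.
Step 4 — Bandwidth: Δω = ω₀/Q = 4.562e+04 rad/s; BW = Δω/(2π) = 7261 Hz.

(a) f₀ = 1.317e+04 Hz  (b) Q = 1.813  (c) BW = 7261 Hz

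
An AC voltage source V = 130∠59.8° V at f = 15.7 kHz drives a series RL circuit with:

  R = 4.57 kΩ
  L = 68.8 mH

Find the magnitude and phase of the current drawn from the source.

Step 1 — Angular frequency: ω = 2π·f = 2π·1.57e+04 = 9.865e+04 rad/s.
Step 2 — Component impedances:
  R: Z = R = 4570 Ω
  L: Z = jωL = j·9.865e+04·0.0688 = 0 + j6787 Ω
Step 3 — Series combination: Z_total = R + L = 4570 + j6787 Ω = 8182∠56.0° Ω.
Step 4 — Source phasor: V = 130∠59.8° V = 65.39 + j112.4 V.
Step 5 — Ohm's law: I = V / Z_total = (65.39 + j112.4) / (4570 + j6787) = 0.01585 + j0.00104 A.
Step 6 — Convert to polar: |I| = 0.01589 A, ∠I = 3.8°.

I = 0.01589∠3.8° A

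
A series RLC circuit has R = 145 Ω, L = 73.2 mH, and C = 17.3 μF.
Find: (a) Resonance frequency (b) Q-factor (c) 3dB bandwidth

Step 1 — Resonance: ω₀ = 1/√(LC) = 1/√(0.0732·1.73e-05) = 888.6 rad/s.
Step 2 — f₀ = ω₀/(2π) = 141.4 Hz.
Step 3 — Series Q: Q = ω₀L/R = 888.6·0.0732/145 = 0.4486.
Step 4 — Bandwidth: Δω = ω₀/Q = 1981 rad/s; BW = Δω/(2π) = 315.3 Hz.

(a) f₀ = 141.4 Hz  (b) Q = 0.4486  (c) BW = 315.3 Hz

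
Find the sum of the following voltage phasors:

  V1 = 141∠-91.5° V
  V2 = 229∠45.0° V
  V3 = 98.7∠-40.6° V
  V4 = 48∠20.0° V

Step 1 — Convert each phasor to rectangular form:
  V1 = 141·(cos(-91.5°) + j·sin(-91.5°)) = -3.691 - j141 V
  V2 = 229·(cos(45.0°) + j·sin(45.0°)) = 161.9 + j161.9 V
  V3 = 98.7·(cos(-40.6°) + j·sin(-40.6°)) = 74.94 - j64.23 V
  V4 = 48·(cos(20.0°) + j·sin(20.0°)) = 45.11 + j16.42 V
Step 2 — Sum components: V_total = 278.3 - j26.84 V.
Step 3 — Convert to polar: |V_total| = 279.6 V, ∠V_total = -5.5°.

V_total = 279.6∠-5.5° V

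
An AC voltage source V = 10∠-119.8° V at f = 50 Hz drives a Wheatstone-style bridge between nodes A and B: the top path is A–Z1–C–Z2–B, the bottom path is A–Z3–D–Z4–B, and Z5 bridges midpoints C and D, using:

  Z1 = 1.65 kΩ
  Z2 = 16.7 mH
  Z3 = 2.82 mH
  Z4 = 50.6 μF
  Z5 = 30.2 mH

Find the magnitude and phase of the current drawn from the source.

Step 1 — Angular frequency: ω = 2π·f = 2π·50 = 314.2 rad/s.
Step 2 — Component impedances:
  Z1: Z = R = 1650 Ω
  Z2: Z = jωL = j·314.2·0.0167 = 0 + j5.246 Ω
  Z3: Z = jωL = j·314.2·0.00282 = 0 + j0.8859 Ω
  Z4: Z = 1/(jωC) = -j/(ω·C) = 0 - j62.91 Ω
  Z5: Z = jωL = j·314.2·0.0302 = 0 + j9.488 Ω
Step 3 — Bridge requires nodal analysis (the Z5 bridge couples midpoints C and D, so the two paths cannot be reduced to a simple series/parallel combination). Setting node B to ground and injecting 1 A at node A, the 3-node admittance system at A, C, D solves to V_A = Z_AB = 0.1068 + j20.13 Ω = 20.13∠89.7° Ω.
Step 4 — Source phasor: V = 10∠-119.8° V = -4.97 - j8.678 V.
Step 5 — Ohm's law: I = V / Z_total = (-4.97 - j8.678) / (0.1068 + j20.13) = -0.4325 + j0.2446 A.
Step 6 — Convert to polar: |I| = 0.4969 A, ∠I = 150.5°.

I = 0.4969∠150.5° A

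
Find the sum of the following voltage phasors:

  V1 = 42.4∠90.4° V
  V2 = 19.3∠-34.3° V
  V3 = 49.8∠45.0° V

Step 1 — Convert each phasor to rectangular form:
  V1 = 42.4·(cos(90.4°) + j·sin(90.4°)) = -0.296 + j42.4 V
  V2 = 19.3·(cos(-34.3°) + j·sin(-34.3°)) = 15.94 - j10.88 V
  V3 = 49.8·(cos(45.0°) + j·sin(45.0°)) = 35.21 + j35.21 V
Step 2 — Sum components: V_total = 50.86 + j66.74 V.
Step 3 — Convert to polar: |V_total| = 83.91 V, ∠V_total = 52.7°.

V_total = 83.91∠52.7° V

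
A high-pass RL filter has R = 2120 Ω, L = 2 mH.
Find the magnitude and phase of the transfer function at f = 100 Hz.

Step 1 — Angular frequency: ω = 2π·100 = 628.3 rad/s.
Step 2 — Transfer function: H(jω) = jωL/(R + jωL).
Step 3 — Numerator jωL = j·1.257; denominator R + jωL = 2120 + j1.257.
Step 4 — H = 3.514e-07 + j0.0005928.
Step 5 — Magnitude: |H| = 0.0005928 (-64.5 dB); phase: φ = 90.0°.

|H| = 0.0005928 (-64.5 dB), φ = 90.0°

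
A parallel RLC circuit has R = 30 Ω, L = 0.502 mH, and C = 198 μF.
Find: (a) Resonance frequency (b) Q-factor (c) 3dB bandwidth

Step 1 — Resonance: ω₀ = 1/√(LC) = 1/√(0.000502·0.000198) = 3172 rad/s.
Step 2 — f₀ = ω₀/(2π) = 504.8 Hz.
Step 3 — Parallel Q: Q = R/(ω₀L) = 30/(3172·0.000502) = 18.84.
Step 4 — Bandwidth: Δω = ω₀/Q = 168.4 rad/s; BW = Δω/(2π) = 26.79 Hz.

(a) f₀ = 504.8 Hz  (b) Q = 18.84  (c) BW = 26.79 Hz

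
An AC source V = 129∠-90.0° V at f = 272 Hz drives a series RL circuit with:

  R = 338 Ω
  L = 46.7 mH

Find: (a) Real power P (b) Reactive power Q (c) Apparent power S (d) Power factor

Step 1 — Angular frequency: ω = 2π·f = 2π·272 = 1709 rad/s.
Step 2 — Component impedances:
  R: Z = R = 338 Ω
  L: Z = jωL = j·1709·0.0467 = 0 + j79.81 Ω
Step 3 — Series combination: Z_total = R + L = 338 + j79.81 Ω = 347.3∠13.3° Ω.
Step 4 — Source phasor: V = 129∠-90.0° V = 0 - j129 V.
Step 5 — Current: I = V / Z = -0.08536 - j0.3615 A = 0.3714∠-103.3° A.
Step 6 — Complex power: S = V·I* = 46.63 + j11.01 VA.
Step 7 — Real power: P = Re(S) = 46.63 W.
Step 8 — Reactive power: Q = Im(S) = 11.01 VAR.
Step 9 — Apparent power: |S| = 47.92 VA.
Step 10 — Power factor: PF = P/|S| = 0.9732 (lagging).

(a) P = 46.63 W  (b) Q = 11.01 VAR  (c) S = 47.92 VA  (d) PF = 0.9732 (lagging)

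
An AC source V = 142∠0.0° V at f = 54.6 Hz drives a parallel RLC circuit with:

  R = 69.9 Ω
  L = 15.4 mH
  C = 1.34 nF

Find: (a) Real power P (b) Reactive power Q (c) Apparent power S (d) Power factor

Step 1 — Angular frequency: ω = 2π·f = 2π·54.6 = 343.1 rad/s.
Step 2 — Component impedances:
  R: Z = R = 69.9 Ω
  L: Z = jωL = j·343.1·0.0154 = 0 + j5.283 Ω
  C: Z = 1/(jωC) = -j/(ω·C) = 0 - j2.175e+06 Ω
Step 3 — Parallel combination: 1/Z_total = 1/R + 1/L + 1/C; Z_total = 0.397 + j5.253 Ω = 5.268∠85.7° Ω.
Step 4 — Source phasor: V = 142∠0.0° V = 142 V.
Step 5 — Current: I = V / Z = 2.031 - j26.88 A = 26.95∠-85.7° A.
Step 6 — Complex power: S = V·I* = 288.5 + j3817 VA.
Step 7 — Real power: P = Re(S) = 288.5 W.
Step 8 — Reactive power: Q = Im(S) = 3817 VAR.
Step 9 — Apparent power: |S| = 3828 VA.
Step 10 — Power factor: PF = P/|S| = 0.07537 (lagging).

(a) P = 288.5 W  (b) Q = 3817 VAR  (c) S = 3828 VA  (d) PF = 0.07537 (lagging)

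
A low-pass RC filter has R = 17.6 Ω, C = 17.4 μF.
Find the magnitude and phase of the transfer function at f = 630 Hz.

Step 1 — Angular frequency: ω = 2π·630 = 3958 rad/s.
Step 2 — Transfer function: H(jω) = 1/(1 + jωRC).
Step 3 — Denominator: 1 + jωRC = 1 + j·3958·17.6·1.74e-05 = 1 + j1.212.
Step 4 — H = 0.4049 - j0.4909.
Step 5 — Magnitude: |H| = 0.6364 (-3.9 dB); phase: φ = -50.5°.

|H| = 0.6364 (-3.9 dB), φ = -50.5°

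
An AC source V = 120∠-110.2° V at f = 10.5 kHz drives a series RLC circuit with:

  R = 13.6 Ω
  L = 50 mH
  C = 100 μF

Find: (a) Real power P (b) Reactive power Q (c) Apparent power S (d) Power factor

Step 1 — Angular frequency: ω = 2π·f = 2π·1.05e+04 = 6.597e+04 rad/s.
Step 2 — Component impedances:
  R: Z = R = 13.6 Ω
  L: Z = jωL = j·6.597e+04·0.05 = 0 + j3299 Ω
  C: Z = 1/(jωC) = -j/(ω·C) = 0 - j0.1516 Ω
Step 3 — Series combination: Z_total = R + L + C = 13.6 + j3299 Ω = 3299∠89.8° Ω.
Step 4 — Source phasor: V = 120∠-110.2° V = -41.44 - j112.6 V.
Step 5 — Current: I = V / Z = -0.03419 + j0.01242 A = 0.03638∠160.0° A.
Step 6 — Complex power: S = V·I* = 0.018 + j4.366 VA.
Step 7 — Real power: P = Re(S) = 0.018 W.
Step 8 — Reactive power: Q = Im(S) = 4.366 VAR.
Step 9 — Apparent power: |S| = 4.366 VA.
Step 10 — Power factor: PF = P/|S| = 0.004123 (lagging).

(a) P = 0.018 W  (b) Q = 4.366 VAR  (c) S = 4.366 VA  (d) PF = 0.004123 (lagging)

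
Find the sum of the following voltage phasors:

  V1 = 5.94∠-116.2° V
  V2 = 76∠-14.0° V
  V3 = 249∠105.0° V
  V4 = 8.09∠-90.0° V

Step 1 — Convert each phasor to rectangular form:
  V1 = 5.94·(cos(-116.2°) + j·sin(-116.2°)) = -2.623 - j5.33 V
  V2 = 76·(cos(-14.0°) + j·sin(-14.0°)) = 73.74 - j18.39 V
  V3 = 249·(cos(105.0°) + j·sin(105.0°)) = -64.45 + j240.5 V
  V4 = 8.09·(cos(-90.0°) + j·sin(-90.0°)) = 0 - j8.09 V
Step 2 — Sum components: V_total = 6.674 + j208.7 V.
Step 3 — Convert to polar: |V_total| = 208.8 V, ∠V_total = 88.2°.

V_total = 208.8∠88.2° V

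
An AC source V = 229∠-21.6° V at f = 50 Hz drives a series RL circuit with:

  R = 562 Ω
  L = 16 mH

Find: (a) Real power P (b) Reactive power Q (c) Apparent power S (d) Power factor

Step 1 — Angular frequency: ω = 2π·f = 2π·50 = 314.2 rad/s.
Step 2 — Component impedances:
  R: Z = R = 562 Ω
  L: Z = jωL = j·314.2·0.016 = 0 + j5.027 Ω
Step 3 — Series combination: Z_total = R + L = 562 + j5.027 Ω = 562∠0.5° Ω.
Step 4 — Source phasor: V = 229∠-21.6° V = 212.9 - j84.3 V.
Step 5 — Current: I = V / Z = 0.3775 - j0.1534 A = 0.4075∠-22.1° A.
Step 6 — Complex power: S = V·I* = 93.3 + j0.8345 VA.
Step 7 — Real power: P = Re(S) = 93.3 W.
Step 8 — Reactive power: Q = Im(S) = 0.8345 VAR.
Step 9 — Apparent power: |S| = 93.31 VA.
Step 10 — Power factor: PF = P/|S| = 1 (lagging).

(a) P = 93.3 W  (b) Q = 0.8345 VAR  (c) S = 93.31 VA  (d) PF = 1 (lagging)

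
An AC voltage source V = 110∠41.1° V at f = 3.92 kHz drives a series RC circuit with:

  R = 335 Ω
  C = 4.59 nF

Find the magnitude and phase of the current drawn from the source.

Step 1 — Angular frequency: ω = 2π·f = 2π·3920 = 2.463e+04 rad/s.
Step 2 — Component impedances:
  R: Z = R = 335 Ω
  C: Z = 1/(jωC) = -j/(ω·C) = 0 - j8845 Ω
Step 3 — Series combination: Z_total = R + C = 335 - j8845 Ω = 8852∠-87.8° Ω.
Step 4 — Source phasor: V = 110∠41.1° V = 82.89 + j72.31 V.
Step 5 — Ohm's law: I = V / Z_total = (82.89 + j72.31) / (335 - j8845) = -0.007809 + j0.009667 A.
Step 6 — Convert to polar: |I| = 0.01243 A, ∠I = 128.9°.

I = 0.01243∠128.9° A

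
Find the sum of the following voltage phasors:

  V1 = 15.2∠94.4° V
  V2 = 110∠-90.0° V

Step 1 — Convert each phasor to rectangular form:
  V1 = 15.2·(cos(94.4°) + j·sin(94.4°)) = -1.166 + j15.16 V
  V2 = 110·(cos(-90.0°) + j·sin(-90.0°)) = 0 - j110 V
Step 2 — Sum components: V_total = -1.166 - j94.84 V.
Step 3 — Convert to polar: |V_total| = 94.85 V, ∠V_total = -90.7°.

V_total = 94.85∠-90.7° V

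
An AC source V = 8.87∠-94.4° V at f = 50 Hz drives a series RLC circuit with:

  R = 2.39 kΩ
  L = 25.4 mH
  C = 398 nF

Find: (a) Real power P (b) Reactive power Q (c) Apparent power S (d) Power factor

Step 1 — Angular frequency: ω = 2π·f = 2π·50 = 314.2 rad/s.
Step 2 — Component impedances:
  R: Z = R = 2390 Ω
  L: Z = jωL = j·314.2·0.0254 = 0 + j7.98 Ω
  C: Z = 1/(jωC) = -j/(ω·C) = 0 - j7998 Ω
Step 3 — Series combination: Z_total = R + L + C = 2390 - j7990 Ω = 8340∠-73.3° Ω.
Step 4 — Source phasor: V = 8.87∠-94.4° V = -0.6805 - j8.844 V.
Step 5 — Current: I = V / Z = 0.0009926 - j0.0003821 A = 0.001064∠-21.1° A.
Step 6 — Complex power: S = V·I* = 0.002704 - j0.009038 VA.
Step 7 — Real power: P = Re(S) = 0.002704 W.
Step 8 — Reactive power: Q = Im(S) = -0.009038 VAR.
Step 9 — Apparent power: |S| = 0.009434 VA.
Step 10 — Power factor: PF = P/|S| = 0.2866 (leading).

(a) P = 0.002704 W  (b) Q = -0.009038 VAR  (c) S = 0.009434 VA  (d) PF = 0.2866 (leading)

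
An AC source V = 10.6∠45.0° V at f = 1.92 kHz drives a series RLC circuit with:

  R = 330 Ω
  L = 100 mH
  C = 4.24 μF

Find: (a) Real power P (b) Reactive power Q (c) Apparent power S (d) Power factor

Step 1 — Angular frequency: ω = 2π·f = 2π·1920 = 1.206e+04 rad/s.
Step 2 — Component impedances:
  R: Z = R = 330 Ω
  L: Z = jωL = j·1.206e+04·0.1 = 0 + j1206 Ω
  C: Z = 1/(jωC) = -j/(ω·C) = 0 - j19.55 Ω
Step 3 — Series combination: Z_total = R + L + C = 330 + j1187 Ω = 1232∠74.5° Ω.
Step 4 — Source phasor: V = 10.6∠45.0° V = 7.495 + j7.495 V.
Step 5 — Current: I = V / Z = 0.007492 - j0.004232 A = 0.008605∠-29.5° A.
Step 6 — Complex power: S = V·I* = 0.02444 + j0.08788 VA.
Step 7 — Real power: P = Re(S) = 0.02444 W.
Step 8 — Reactive power: Q = Im(S) = 0.08788 VAR.
Step 9 — Apparent power: |S| = 0.09121 VA.
Step 10 — Power factor: PF = P/|S| = 0.2679 (lagging).

(a) P = 0.02444 W  (b) Q = 0.08788 VAR  (c) S = 0.09121 VA  (d) PF = 0.2679 (lagging)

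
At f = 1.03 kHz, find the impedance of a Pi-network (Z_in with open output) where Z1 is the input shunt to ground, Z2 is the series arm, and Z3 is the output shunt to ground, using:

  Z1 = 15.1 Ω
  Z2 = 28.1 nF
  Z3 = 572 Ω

Step 1 — Angular frequency: ω = 2π·f = 2π·1030 = 6472 rad/s.
Step 2 — Component impedances:
  Z1: Z = R = 15.1 Ω
  Z2: Z = 1/(jωC) = -j/(ω·C) = 0 - j5499 Ω
  Z3: Z = R = 572 Ω
Step 3 — With open output, the series arm Z2 and the output shunt Z3 appear in series to ground: Z2 + Z3 = 572 - j5499 Ω.
Step 4 — Parallel with input shunt Z1: Z_in = Z1 || (Z2 + Z3) = 15.1 - j0.041 Ω = 15.1∠-0.2° Ω.

Z = 15.1 - j0.041 Ω = 15.1∠-0.2° Ω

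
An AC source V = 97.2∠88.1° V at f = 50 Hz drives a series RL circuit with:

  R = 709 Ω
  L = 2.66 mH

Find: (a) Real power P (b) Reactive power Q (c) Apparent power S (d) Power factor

Step 1 — Angular frequency: ω = 2π·f = 2π·50 = 314.2 rad/s.
Step 2 — Component impedances:
  R: Z = R = 709 Ω
  L: Z = jωL = j·314.2·0.00266 = 0 + j0.8357 Ω
Step 3 — Series combination: Z_total = R + L = 709 + j0.8357 Ω = 709∠0.1° Ω.
Step 4 — Source phasor: V = 97.2∠88.1° V = 3.223 + j97.15 V.
Step 5 — Current: I = V / Z = 0.004707 + j0.137 A = 0.1371∠88.0° A.
Step 6 — Complex power: S = V·I* = 13.33 + j0.01571 VA.
Step 7 — Real power: P = Re(S) = 13.33 W.
Step 8 — Reactive power: Q = Im(S) = 0.01571 VAR.
Step 9 — Apparent power: |S| = 13.33 VA.
Step 10 — Power factor: PF = P/|S| = 1 (lagging).

(a) P = 13.33 W  (b) Q = 0.01571 VAR  (c) S = 13.33 VA  (d) PF = 1 (lagging)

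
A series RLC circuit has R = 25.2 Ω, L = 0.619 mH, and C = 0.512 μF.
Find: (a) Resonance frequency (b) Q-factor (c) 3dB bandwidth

Step 1 — Resonance: ω₀ = 1/√(LC) = 1/√(0.000619·5.12e-07) = 5.617e+04 rad/s.
Step 2 — f₀ = ω₀/(2π) = 8940 Hz.
Step 3 — Series Q: Q = ω₀L/R = 5.617e+04·0.000619/25.2 = 1.38.
Step 4 — Bandwidth: Δω = ω₀/Q = 4.071e+04 rad/s; BW = Δω/(2π) = 6479 Hz.

(a) f₀ = 8940 Hz  (b) Q = 1.38  (c) BW = 6479 Hz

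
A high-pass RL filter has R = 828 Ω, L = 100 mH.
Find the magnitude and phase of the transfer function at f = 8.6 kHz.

Step 1 — Angular frequency: ω = 2π·8600 = 5.404e+04 rad/s.
Step 2 — Transfer function: H(jω) = jωL/(R + jωL).
Step 3 — Numerator jωL = j·5404; denominator R + jωL = 828 + j5404.
Step 4 — H = 0.9771 + j0.1497.
Step 5 — Magnitude: |H| = 0.9885 (-0.1 dB); phase: φ = 8.7°.

|H| = 0.9885 (-0.1 dB), φ = 8.7°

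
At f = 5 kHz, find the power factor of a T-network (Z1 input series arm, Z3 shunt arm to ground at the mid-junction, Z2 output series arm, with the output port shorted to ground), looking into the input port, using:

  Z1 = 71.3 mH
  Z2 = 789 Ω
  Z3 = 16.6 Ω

Step 1 — Angular frequency: ω = 2π·f = 2π·5000 = 3.142e+04 rad/s.
Step 2 — Component impedances:
  Z1: Z = jωL = j·3.142e+04·0.0713 = 0 + j2240 Ω
  Z2: Z = R = 789 Ω
  Z3: Z = R = 16.6 Ω
Step 3 — With the output port shorted to ground, the output series arm Z2 runs from the junction to ground; the shunt arm Z3 also runs from the junction to ground. They appear in parallel: Z3 || Z2 = 16.26 Ω.
Step 4 — Series with input arm Z1: Z_in = Z1 + (Z3 || Z2) = 16.26 + j2240 Ω = 2240∠89.6° Ω.
Step 5 — Power factor: PF = cos(φ) = Re(Z)/|Z| = 16.258/2240 = 0.007258.
Step 6 — Type: Im(Z) = 2240 ⇒ lagging (phase φ = 89.6°).

PF = 0.007258 (lagging, φ = 89.6°)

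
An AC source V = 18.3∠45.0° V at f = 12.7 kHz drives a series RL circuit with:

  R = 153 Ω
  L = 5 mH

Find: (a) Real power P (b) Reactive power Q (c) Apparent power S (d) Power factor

Step 1 — Angular frequency: ω = 2π·f = 2π·1.27e+04 = 7.98e+04 rad/s.
Step 2 — Component impedances:
  R: Z = R = 153 Ω
  L: Z = jωL = j·7.98e+04·0.005 = 0 + j399 Ω
Step 3 — Series combination: Z_total = R + L = 153 + j399 Ω = 427.3∠69.0° Ω.
Step 4 — Source phasor: V = 18.3∠45.0° V = 12.94 + j12.94 V.
Step 5 — Current: I = V / Z = 0.03912 - j0.01743 A = 0.04283∠-24.0° A.
Step 6 — Complex power: S = V·I* = 0.2806 + j0.7318 VA.
Step 7 — Real power: P = Re(S) = 0.2806 W.
Step 8 — Reactive power: Q = Im(S) = 0.7318 VAR.
Step 9 — Apparent power: |S| = 0.7837 VA.
Step 10 — Power factor: PF = P/|S| = 0.3581 (lagging).

(a) P = 0.2806 W  (b) Q = 0.7318 VAR  (c) S = 0.7837 VA  (d) PF = 0.3581 (lagging)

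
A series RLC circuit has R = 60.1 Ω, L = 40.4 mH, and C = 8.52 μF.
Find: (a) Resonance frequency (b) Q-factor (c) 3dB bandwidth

Step 1 — Resonance: ω₀ = 1/√(LC) = 1/√(0.0404·8.52e-06) = 1704 rad/s.
Step 2 — f₀ = ω₀/(2π) = 271.3 Hz.
Step 3 — Series Q: Q = ω₀L/R = 1704·0.0404/60.1 = 1.146.
Step 4 — Bandwidth: Δω = ω₀/Q = 1488 rad/s; BW = Δω/(2π) = 236.8 Hz.

(a) f₀ = 271.3 Hz  (b) Q = 1.146  (c) BW = 236.8 Hz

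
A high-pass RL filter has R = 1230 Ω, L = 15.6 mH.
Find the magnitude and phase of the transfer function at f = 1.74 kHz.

Step 1 — Angular frequency: ω = 2π·1740 = 1.093e+04 rad/s.
Step 2 — Transfer function: H(jω) = jωL/(R + jωL).
Step 3 — Numerator jωL = j·170.6; denominator R + jωL = 1230 + j170.6.
Step 4 — H = 0.01886 + j0.136.
Step 5 — Magnitude: |H| = 0.1373 (-17.2 dB); phase: φ = 82.1°.

|H| = 0.1373 (-17.2 dB), φ = 82.1°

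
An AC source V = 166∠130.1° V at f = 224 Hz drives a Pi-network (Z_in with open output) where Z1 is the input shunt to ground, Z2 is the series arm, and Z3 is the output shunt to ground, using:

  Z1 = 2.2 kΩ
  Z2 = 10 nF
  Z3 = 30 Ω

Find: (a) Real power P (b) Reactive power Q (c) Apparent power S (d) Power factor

Step 1 — Angular frequency: ω = 2π·f = 2π·224 = 1407 rad/s.
Step 2 — Component impedances:
  Z1: Z = R = 2200 Ω
  Z2: Z = 1/(jωC) = -j/(ω·C) = 0 - j7.105e+04 Ω
  Z3: Z = R = 30 Ω
Step 3 — With open output, the series arm Z2 and the output shunt Z3 appear in series to ground: Z2 + Z3 = 30 - j7.105e+04 Ω.
Step 4 — Parallel with input shunt Z1: Z_in = Z1 || (Z2 + Z3) = 2198 - j68.05 Ω = 2199∠-1.8° Ω.
Step 5 — Source phasor: V = 166∠130.1° V = -106.9 + j127 V.
Step 6 — Current: I = V / Z = -0.05039 + j0.05621 A = 0.07549∠131.9° A.
Step 7 — Complex power: S = V·I* = 12.53 - j0.3878 VA.
Step 8 — Real power: P = Re(S) = 12.53 W.
Step 9 — Reactive power: Q = Im(S) = -0.3878 VAR.
Step 10 — Apparent power: |S| = 12.53 VA.
Step 11 — Power factor: PF = P/|S| = 0.9995 (leading).

(a) P = 12.53 W  (b) Q = -0.3878 VAR  (c) S = 12.53 VA  (d) PF = 0.9995 (leading)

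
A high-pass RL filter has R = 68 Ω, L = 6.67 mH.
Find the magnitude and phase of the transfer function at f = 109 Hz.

Step 1 — Angular frequency: ω = 2π·109 = 684.9 rad/s.
Step 2 — Transfer function: H(jω) = jωL/(R + jωL).
Step 3 — Numerator jωL = j·4.568; denominator R + jωL = 68 + j4.568.
Step 4 — H = 0.004493 + j0.06688.
Step 5 — Magnitude: |H| = 0.06703 (-23.5 dB); phase: φ = 86.2°.

|H| = 0.06703 (-23.5 dB), φ = 86.2°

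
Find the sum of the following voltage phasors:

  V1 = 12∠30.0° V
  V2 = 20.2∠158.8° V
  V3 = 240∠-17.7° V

Step 1 — Convert each phasor to rectangular form:
  V1 = 12·(cos(30.0°) + j·sin(30.0°)) = 10.39 + j6 V
  V2 = 20.2·(cos(158.8°) + j·sin(158.8°)) = -18.83 + j7.305 V
  V3 = 240·(cos(-17.7°) + j·sin(-17.7°)) = 228.6 - j72.97 V
Step 2 — Sum components: V_total = 220.2 - j59.66 V.
Step 3 — Convert to polar: |V_total| = 228.1 V, ∠V_total = -15.2°.

V_total = 228.1∠-15.2° V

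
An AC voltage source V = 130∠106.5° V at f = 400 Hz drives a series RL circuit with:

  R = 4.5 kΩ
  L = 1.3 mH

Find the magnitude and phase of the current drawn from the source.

Step 1 — Angular frequency: ω = 2π·f = 2π·400 = 2513 rad/s.
Step 2 — Component impedances:
  R: Z = R = 4500 Ω
  L: Z = jωL = j·2513·0.0013 = 0 + j3.267 Ω
Step 3 — Series combination: Z_total = R + L = 4500 + j3.267 Ω = 4500∠0.0° Ω.
Step 4 — Source phasor: V = 130∠106.5° V = -36.92 + j124.6 V.
Step 5 — Ohm's law: I = V / Z_total = (-36.92 + j124.6) / (4500 + j3.267) = -0.008185 + j0.02771 A.
Step 6 — Convert to polar: |I| = 0.02889 A, ∠I = 106.5°.

I = 0.02889∠106.5° A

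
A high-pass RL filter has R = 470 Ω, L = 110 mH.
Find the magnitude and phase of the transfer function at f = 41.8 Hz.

Step 1 — Angular frequency: ω = 2π·41.8 = 262.6 rad/s.
Step 2 — Transfer function: H(jω) = jωL/(R + jωL).
Step 3 — Numerator jωL = j·28.89; denominator R + jωL = 470 + j28.89.
Step 4 — H = 0.003764 + j0.06124.
Step 5 — Magnitude: |H| = 0.06135 (-24.2 dB); phase: φ = 86.5°.

|H| = 0.06135 (-24.2 dB), φ = 86.5°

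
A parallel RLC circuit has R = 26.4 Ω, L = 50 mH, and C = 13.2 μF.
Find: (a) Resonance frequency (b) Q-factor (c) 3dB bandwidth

Step 1 — Resonance: ω₀ = 1/√(LC) = 1/√(0.05·1.32e-05) = 1231 rad/s.
Step 2 — f₀ = ω₀/(2π) = 195.9 Hz.
Step 3 — Parallel Q: Q = R/(ω₀L) = 26.4/(1231·0.05) = 0.4289.
Step 4 — Bandwidth: Δω = ω₀/Q = 2870 rad/s; BW = Δω/(2π) = 456.7 Hz.

(a) f₀ = 195.9 Hz  (b) Q = 0.4289  (c) BW = 456.7 Hz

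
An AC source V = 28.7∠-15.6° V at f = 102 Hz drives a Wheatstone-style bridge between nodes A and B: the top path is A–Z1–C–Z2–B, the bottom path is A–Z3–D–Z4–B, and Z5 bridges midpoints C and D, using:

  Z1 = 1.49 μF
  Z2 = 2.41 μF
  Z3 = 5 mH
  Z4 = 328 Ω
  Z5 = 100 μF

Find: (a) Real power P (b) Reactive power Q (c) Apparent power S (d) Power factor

Step 1 — Angular frequency: ω = 2π·f = 2π·102 = 640.9 rad/s.
Step 2 — Component impedances:
  Z1: Z = 1/(jωC) = -j/(ω·C) = 0 - j1047 Ω
  Z2: Z = 1/(jωC) = -j/(ω·C) = 0 - j647.4 Ω
  Z3: Z = jωL = j·640.9·0.005 = 0 + j3.204 Ω
  Z4: Z = R = 328 Ω
  Z5: Z = 1/(jωC) = -j/(ω·C) = 0 - j15.6 Ω
Step 3 — Bridge requires nodal analysis (the Z5 bridge couples midpoints C and D, so the two paths cannot be reduced to a simple series/parallel combination). Setting node B to ground and injecting 1 A at node A, the 3-node admittance system at A, C, D solves to V_A = Z_AB = 263.5 - j127.2 Ω = 292.6∠-25.8° Ω.
Step 4 — Source phasor: V = 28.7∠-15.6° V = 27.64 - j7.718 V.
Step 5 — Current: I = V / Z = 0.09654 + j0.01731 A = 0.09808∠10.2° A.
Step 6 — Complex power: S = V·I* = 2.535 - j1.224 VA.
Step 7 — Real power: P = Re(S) = 2.535 W.
Step 8 — Reactive power: Q = Im(S) = -1.224 VAR.
Step 9 — Apparent power: |S| = 2.815 VA.
Step 10 — Power factor: PF = P/|S| = 0.9006 (leading).

(a) P = 2.535 W  (b) Q = -1.224 VAR  (c) S = 2.815 VA  (d) PF = 0.9006 (leading)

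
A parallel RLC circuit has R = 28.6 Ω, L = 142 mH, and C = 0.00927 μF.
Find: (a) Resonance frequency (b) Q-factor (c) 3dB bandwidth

Step 1 — Resonance: ω₀ = 1/√(LC) = 1/√(0.142·9.27e-09) = 2.756e+04 rad/s.
Step 2 — f₀ = ω₀/(2π) = 4387 Hz.
Step 3 — Parallel Q: Q = R/(ω₀L) = 28.6/(2.756e+04·0.142) = 0.007307.
Step 4 — Bandwidth: Δω = ω₀/Q = 3.772e+06 rad/s; BW = Δω/(2π) = 6.003e+05 Hz.

(a) f₀ = 4387 Hz  (b) Q = 0.007307  (c) BW = 6.003e+05 Hz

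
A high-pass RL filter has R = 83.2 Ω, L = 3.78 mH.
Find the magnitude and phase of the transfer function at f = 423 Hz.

Step 1 — Angular frequency: ω = 2π·423 = 2658 rad/s.
Step 2 — Transfer function: H(jω) = jωL/(R + jωL).
Step 3 — Numerator jωL = j·10.05; denominator R + jωL = 83.2 + j10.05.
Step 4 — H = 0.01437 + j0.119.
Step 5 — Magnitude: |H| = 0.1199 (-18.4 dB); phase: φ = 83.1°.

|H| = 0.1199 (-18.4 dB), φ = 83.1°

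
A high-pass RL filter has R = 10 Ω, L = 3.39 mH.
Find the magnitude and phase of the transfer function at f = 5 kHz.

Step 1 — Angular frequency: ω = 2π·5000 = 3.142e+04 rad/s.
Step 2 — Transfer function: H(jω) = jωL/(R + jωL).
Step 3 — Numerator jωL = j·106.5; denominator R + jωL = 10 + j106.5.
Step 4 — H = 0.9913 + j0.09308.
Step 5 — Magnitude: |H| = 0.9956 (-0.0 dB); phase: φ = 5.4°.

|H| = 0.9956 (-0.0 dB), φ = 5.4°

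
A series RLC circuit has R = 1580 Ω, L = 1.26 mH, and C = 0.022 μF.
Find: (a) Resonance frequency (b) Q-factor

Step 1 — Resonance condition Im(Z)=0 gives ω₀ = 1/√(LC).
Step 2 — ω₀ = 1/√(0.00126·2.2e-08) = 1.899e+05 rad/s.
Step 3 — f₀ = ω₀/(2π) = 3.023e+04 Hz.
Step 4 — Series Q: Q = ω₀L/R = 1.899e+05·0.00126/1580 = 0.1515.

(a) f₀ = 3.023e+04 Hz  (b) Q = 0.1515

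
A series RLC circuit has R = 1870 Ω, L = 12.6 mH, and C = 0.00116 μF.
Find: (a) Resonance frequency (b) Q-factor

Step 1 — Resonance condition Im(Z)=0 gives ω₀ = 1/√(LC).
Step 2 — ω₀ = 1/√(0.0126·1.16e-09) = 2.616e+05 rad/s.
Step 3 — f₀ = ω₀/(2π) = 4.163e+04 Hz.
Step 4 — Series Q: Q = ω₀L/R = 2.616e+05·0.0126/1870 = 1.762.

(a) f₀ = 4.163e+04 Hz  (b) Q = 1.762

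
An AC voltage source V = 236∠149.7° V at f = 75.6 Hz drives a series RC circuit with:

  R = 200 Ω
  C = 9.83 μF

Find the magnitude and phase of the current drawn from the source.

Step 1 — Angular frequency: ω = 2π·f = 2π·75.6 = 475 rad/s.
Step 2 — Component impedances:
  R: Z = R = 200 Ω
  C: Z = 1/(jωC) = -j/(ω·C) = 0 - j214.2 Ω
Step 3 — Series combination: Z_total = R + C = 200 - j214.2 Ω = 293∠-47.0° Ω.
Step 4 — Source phasor: V = 236∠149.7° V = -203.8 + j119.1 V.
Step 5 — Ohm's law: I = V / Z_total = (-203.8 + j119.1) / (200 - j214.2) = -0.7716 - j0.2309 A.
Step 6 — Convert to polar: |I| = 0.8054 A, ∠I = -163.3°.

I = 0.8054∠-163.3° A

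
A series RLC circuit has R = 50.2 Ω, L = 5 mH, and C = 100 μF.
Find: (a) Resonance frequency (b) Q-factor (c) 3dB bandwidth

Step 1 — Resonance condition Im(Z)=0 gives ω₀ = 1/√(LC).
Step 2 — ω₀ = 1/√(0.005·0.0001) = 1414 rad/s.
Step 3 — f₀ = ω₀/(2π) = 225.1 Hz.
Step 4 — Series Q: Q = ω₀L/R = 1414·0.005/50.2 = 0.1409.
Step 5 — 3dB bandwidth: Δω = ω₀/Q = 1.004e+04 rad/s; BW = Δω/(2π) = 1598 Hz.

(a) f₀ = 225.1 Hz  (b) Q = 0.1409  (c) BW = 1598 Hz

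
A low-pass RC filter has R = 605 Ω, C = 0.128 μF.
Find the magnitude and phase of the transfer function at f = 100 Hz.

Step 1 — Angular frequency: ω = 2π·100 = 628.3 rad/s.
Step 2 — Transfer function: H(jω) = 1/(1 + jωRC).
Step 3 — Denominator: 1 + jωRC = 1 + j·628.3·605·1.28e-07 = 1 + j0.04866.
Step 4 — H = 0.9976 - j0.04854.
Step 5 — Magnitude: |H| = 0.9988 (-0.0 dB); phase: φ = -2.8°.

|H| = 0.9988 (-0.0 dB), φ = -2.8°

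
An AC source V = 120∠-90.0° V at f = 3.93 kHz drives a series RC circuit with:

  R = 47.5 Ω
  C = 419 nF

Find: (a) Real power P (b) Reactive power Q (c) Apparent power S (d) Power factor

Step 1 — Angular frequency: ω = 2π·f = 2π·3930 = 2.469e+04 rad/s.
Step 2 — Component impedances:
  R: Z = R = 47.5 Ω
  C: Z = 1/(jωC) = -j/(ω·C) = 0 - j96.65 Ω
Step 3 — Series combination: Z_total = R + C = 47.5 - j96.65 Ω = 107.7∠-63.8° Ω.
Step 4 — Source phasor: V = 120∠-90.0° V = 0 - j120 V.
Step 5 — Current: I = V / Z = 1 - j0.4915 A = 1.114∠-26.2° A.
Step 6 — Complex power: S = V·I* = 58.98 - j120 VA.
Step 7 — Real power: P = Re(S) = 58.98 W.
Step 8 — Reactive power: Q = Im(S) = -120 VAR.
Step 9 — Apparent power: |S| = 133.7 VA.
Step 10 — Power factor: PF = P/|S| = 0.4411 (leading).

(a) P = 58.98 W  (b) Q = -120 VAR  (c) S = 133.7 VA  (d) PF = 0.4411 (leading)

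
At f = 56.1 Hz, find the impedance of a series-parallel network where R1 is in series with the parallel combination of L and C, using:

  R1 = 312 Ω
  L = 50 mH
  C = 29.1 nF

Step 1 — Angular frequency: ω = 2π·f = 2π·56.1 = 352.5 rad/s.
Step 2 — Component impedances:
  R1: Z = R = 312 Ω
  L: Z = jωL = j·352.5·0.05 = 0 + j17.62 Ω
  C: Z = 1/(jωC) = -j/(ω·C) = 0 - j9.749e+04 Ω
Step 3 — Parallel branch: L || C = 1/(1/L + 1/C) = 0 + j17.63 Ω.
Step 4 — Series with R1: Z_total = R1 + (L || C) = 312 + j17.63 Ω = 312.5∠3.2° Ω.

Z = 312 + j17.63 Ω = 312.5∠3.2° Ω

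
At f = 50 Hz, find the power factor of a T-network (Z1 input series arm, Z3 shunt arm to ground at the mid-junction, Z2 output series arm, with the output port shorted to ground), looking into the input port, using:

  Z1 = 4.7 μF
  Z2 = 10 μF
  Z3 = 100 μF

Step 1 — Angular frequency: ω = 2π·f = 2π·50 = 314.2 rad/s.
Step 2 — Component impedances:
  Z1: Z = 1/(jωC) = -j/(ω·C) = 0 - j677.3 Ω
  Z2: Z = 1/(jωC) = -j/(ω·C) = 0 - j318.3 Ω
  Z3: Z = 1/(jωC) = -j/(ω·C) = 0 - j31.83 Ω
Step 3 — With the output port shorted to ground, the output series arm Z2 runs from the junction to ground; the shunt arm Z3 also runs from the junction to ground. They appear in parallel: Z3 || Z2 = 0 - j28.94 Ω.
Step 4 — Series with input arm Z1: Z_in = Z1 + (Z3 || Z2) = 0 - j706.2 Ω = 706.2∠-90.0° Ω.
Step 5 — Power factor: PF = cos(φ) = Re(Z)/|Z| = 0/706.2 = 0.
Step 6 — Type: Im(Z) = -706.2 ⇒ leading (phase φ = -90.0°).

PF = 0 (leading, φ = -90.0°)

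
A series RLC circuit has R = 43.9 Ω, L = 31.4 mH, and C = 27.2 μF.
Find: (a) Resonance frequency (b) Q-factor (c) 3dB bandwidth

Step 1 — Resonance: ω₀ = 1/√(LC) = 1/√(0.0314·2.72e-05) = 1082 rad/s.
Step 2 — f₀ = ω₀/(2π) = 172.2 Hz.
Step 3 — Series Q: Q = ω₀L/R = 1082·0.0314/43.9 = 0.774.
Step 4 — Bandwidth: Δω = ω₀/Q = 1398 rad/s; BW = Δω/(2π) = 222.5 Hz.

(a) f₀ = 172.2 Hz  (b) Q = 0.774  (c) BW = 222.5 Hz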